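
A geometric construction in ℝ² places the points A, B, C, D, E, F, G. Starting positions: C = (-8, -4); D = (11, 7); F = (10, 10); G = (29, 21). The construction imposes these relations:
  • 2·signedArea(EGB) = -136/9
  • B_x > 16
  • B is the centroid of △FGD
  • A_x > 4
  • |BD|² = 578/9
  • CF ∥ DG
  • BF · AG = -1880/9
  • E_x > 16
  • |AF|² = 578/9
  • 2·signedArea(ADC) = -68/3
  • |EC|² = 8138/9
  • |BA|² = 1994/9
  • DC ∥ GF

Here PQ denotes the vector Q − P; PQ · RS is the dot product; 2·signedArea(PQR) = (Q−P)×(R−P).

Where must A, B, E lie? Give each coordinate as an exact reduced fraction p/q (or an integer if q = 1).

A = (13/3, 13/3)
B = (50/3, 38/3)
E = (49/3, 41/3)

1. B_x = 50/3  [B is the centroid of △FGD]
2. B_y = 38/3  [B is the centroid of △FGD]
   → B = (50/3, 38/3)
3. E_x = 49/3  [line 25/3·x + -37/3·y + 292/9 = 0 ∩ |EC|² = 8138/9]
4. E_y = 41/3  [line 25/3·x + -37/3·y + 292/9 = 0 ∩ |EC|² = 8138/9]
   → E = (49/3, 41/3)
5. A_x = 13/3  [2·signedArea(ADC) = -68/3 ∩ BF · AG = -1880/9]
6. A_y = 13/3  [2·signedArea(ADC) = -68/3 ∩ BF · AG = -1880/9]
   → A = (13/3, 13/3)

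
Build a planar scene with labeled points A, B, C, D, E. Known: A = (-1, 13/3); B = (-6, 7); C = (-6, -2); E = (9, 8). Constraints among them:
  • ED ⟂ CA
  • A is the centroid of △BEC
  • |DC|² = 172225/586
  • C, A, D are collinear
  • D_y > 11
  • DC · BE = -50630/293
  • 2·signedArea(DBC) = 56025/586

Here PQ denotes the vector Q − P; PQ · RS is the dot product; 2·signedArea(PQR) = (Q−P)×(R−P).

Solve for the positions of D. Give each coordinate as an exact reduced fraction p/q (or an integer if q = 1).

D = (2709/586, 6713/586)

1. D_x = 2709/586  [C, A, D are collinear ∩ ED ⟂ CA]
2. D_y = 6713/586  [C, A, D are collinear ∩ ED ⟂ CA]
   → D = (2709/586, 6713/586)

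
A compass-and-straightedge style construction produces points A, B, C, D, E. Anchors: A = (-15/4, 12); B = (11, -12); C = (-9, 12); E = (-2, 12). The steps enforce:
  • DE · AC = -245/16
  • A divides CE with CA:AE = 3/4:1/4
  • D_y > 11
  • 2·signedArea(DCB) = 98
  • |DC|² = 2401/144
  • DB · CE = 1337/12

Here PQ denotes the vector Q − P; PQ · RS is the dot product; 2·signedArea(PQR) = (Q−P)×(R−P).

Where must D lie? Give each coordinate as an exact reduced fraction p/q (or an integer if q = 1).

D = (-59/12, 12)

1. D_x = -59/12  [2·signedArea(DCB) = 98 ∩ DE · AC = -245/16]
2. D_y = 12  [2·signedArea(DCB) = 98 ∩ DE · AC = -245/16]
   → D = (-59/12, 12)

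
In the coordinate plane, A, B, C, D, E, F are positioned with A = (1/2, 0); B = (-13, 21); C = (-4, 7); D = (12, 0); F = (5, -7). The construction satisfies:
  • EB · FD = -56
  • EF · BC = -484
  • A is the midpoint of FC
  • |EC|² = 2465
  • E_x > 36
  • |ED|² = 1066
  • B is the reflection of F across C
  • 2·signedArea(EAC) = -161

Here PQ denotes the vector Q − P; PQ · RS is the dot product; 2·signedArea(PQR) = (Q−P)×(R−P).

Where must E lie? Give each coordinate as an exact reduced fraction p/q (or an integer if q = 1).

1. E_x = 37  [EB · FD = -56 ∩ 2·signedArea(EAC) = -161]
2. E_y = -21  [EB · FD = -56 ∩ 2·signedArea(EAC) = -161]
   → E = (37, -21)

E = (37, -21)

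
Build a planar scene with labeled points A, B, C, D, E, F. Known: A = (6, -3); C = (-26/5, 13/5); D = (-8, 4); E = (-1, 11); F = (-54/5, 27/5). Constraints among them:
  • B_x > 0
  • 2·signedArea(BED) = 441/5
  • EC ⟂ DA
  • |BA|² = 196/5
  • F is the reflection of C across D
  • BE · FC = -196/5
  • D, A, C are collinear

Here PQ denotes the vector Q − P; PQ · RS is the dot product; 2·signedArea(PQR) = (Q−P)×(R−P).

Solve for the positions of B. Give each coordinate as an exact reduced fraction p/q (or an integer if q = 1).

1. B_x = 2/5  [BE · FC = -196/5 ∩ 2·signedArea(BED) = 441/5]
2. B_y = -1/5  [BE · FC = -196/5 ∩ 2·signedArea(BED) = 441/5]
   → B = (2/5, -1/5)

B = (2/5, -1/5)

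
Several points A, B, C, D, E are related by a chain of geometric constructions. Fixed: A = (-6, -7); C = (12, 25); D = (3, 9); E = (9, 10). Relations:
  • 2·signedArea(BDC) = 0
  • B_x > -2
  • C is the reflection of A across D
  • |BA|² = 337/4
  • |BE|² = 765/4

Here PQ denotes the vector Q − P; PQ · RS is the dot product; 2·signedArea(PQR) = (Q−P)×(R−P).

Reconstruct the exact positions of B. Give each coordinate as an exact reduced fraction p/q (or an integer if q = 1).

1. B_x = -3/2  [line -16·x + 9·y + -33 = 0 ∩ |BA|² = 337/4]
2. B_y = 1  [line -16·x + 9·y + -33 = 0 ∩ |BA|² = 337/4]
   → B = (-3/2, 1)

B = (-3/2, 1)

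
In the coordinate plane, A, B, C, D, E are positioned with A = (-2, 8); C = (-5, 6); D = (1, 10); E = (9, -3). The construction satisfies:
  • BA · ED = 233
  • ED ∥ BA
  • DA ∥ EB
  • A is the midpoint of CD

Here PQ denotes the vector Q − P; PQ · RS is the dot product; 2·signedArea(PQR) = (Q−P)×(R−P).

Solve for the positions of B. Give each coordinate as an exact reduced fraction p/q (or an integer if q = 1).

1. B_x = 6  [ED ∥ BA ∩ DA ∥ EB]
2. B_y = -5  [ED ∥ BA ∩ DA ∥ EB]
   → B = (6, -5)

B = (6, -5)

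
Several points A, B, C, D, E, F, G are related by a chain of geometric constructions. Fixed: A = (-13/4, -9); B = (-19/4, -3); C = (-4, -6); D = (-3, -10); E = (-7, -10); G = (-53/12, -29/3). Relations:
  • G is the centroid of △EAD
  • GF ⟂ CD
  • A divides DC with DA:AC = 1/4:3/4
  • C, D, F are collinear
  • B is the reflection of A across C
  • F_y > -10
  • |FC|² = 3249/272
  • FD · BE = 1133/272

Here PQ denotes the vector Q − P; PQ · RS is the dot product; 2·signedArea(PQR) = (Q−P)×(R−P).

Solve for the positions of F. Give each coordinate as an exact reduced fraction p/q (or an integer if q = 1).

F = (-215/68, -159/17)

1. F_x = -215/68  [C, D, F are collinear ∩ GF ⟂ CD]
2. F_y = -159/17  [C, D, F are collinear ∩ GF ⟂ CD]
   → F = (-215/68, -159/17)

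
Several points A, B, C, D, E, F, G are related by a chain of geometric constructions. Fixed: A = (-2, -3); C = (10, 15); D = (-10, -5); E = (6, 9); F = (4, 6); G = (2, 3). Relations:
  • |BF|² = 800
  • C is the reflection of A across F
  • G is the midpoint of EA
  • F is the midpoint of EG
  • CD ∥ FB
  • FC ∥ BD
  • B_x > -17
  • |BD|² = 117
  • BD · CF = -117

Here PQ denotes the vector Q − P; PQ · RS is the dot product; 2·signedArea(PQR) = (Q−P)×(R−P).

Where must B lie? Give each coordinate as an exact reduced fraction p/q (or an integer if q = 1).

B = (-16, -14)

1. B_x = -16  [FC ∥ BD ∩ CD ∥ FB]
2. B_y = -14  [FC ∥ BD ∩ CD ∥ FB]
   → B = (-16, -14)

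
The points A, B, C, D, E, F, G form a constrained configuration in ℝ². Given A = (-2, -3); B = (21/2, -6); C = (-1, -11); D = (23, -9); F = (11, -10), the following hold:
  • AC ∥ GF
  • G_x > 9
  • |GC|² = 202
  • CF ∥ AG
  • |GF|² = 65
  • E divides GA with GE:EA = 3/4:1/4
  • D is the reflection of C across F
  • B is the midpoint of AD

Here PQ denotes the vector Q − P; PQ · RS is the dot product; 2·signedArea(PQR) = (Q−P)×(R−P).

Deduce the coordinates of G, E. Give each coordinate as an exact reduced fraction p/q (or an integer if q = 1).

1. G_x = 10  [AC ∥ GF ∩ CF ∥ AG]
2. G_y = -2  [AC ∥ GF ∩ CF ∥ AG]
   → G = (10, -2)
3. E_x = 1  [E divides GA with GE:EA = 3/4:1/4]
4. E_y = -11/4  [E divides GA with GE:EA = 3/4:1/4]
   → E = (1, -11/4)

E = (1, -11/4)
G = (10, -2)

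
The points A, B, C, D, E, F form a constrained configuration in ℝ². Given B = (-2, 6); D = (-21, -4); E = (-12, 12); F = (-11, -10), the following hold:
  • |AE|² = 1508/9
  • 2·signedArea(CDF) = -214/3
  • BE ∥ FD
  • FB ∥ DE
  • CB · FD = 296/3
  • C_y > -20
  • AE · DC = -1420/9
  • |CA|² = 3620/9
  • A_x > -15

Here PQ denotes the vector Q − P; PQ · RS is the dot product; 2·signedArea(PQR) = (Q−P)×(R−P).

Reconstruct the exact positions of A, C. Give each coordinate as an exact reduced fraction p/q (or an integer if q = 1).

1. C_x = -22/3  [2·signedArea(CDF) = -214/3 ∩ CB · FD = 296/3]
2. C_y = -58/3  [2·signedArea(CDF) = -214/3 ∩ CB · FD = 296/3]
   → C = (-22/3, -58/3)
3. A_x = -44/3  [line -41/3·x + 46/3·y + -1712/9 = 0 ∩ |CA|² = 3620/9]
4. A_y = -2/3  [line -41/3·x + 46/3·y + -1712/9 = 0 ∩ |CA|² = 3620/9]
   → A = (-44/3, -2/3)

A = (-44/3, -2/3)
C = (-22/3, -58/3)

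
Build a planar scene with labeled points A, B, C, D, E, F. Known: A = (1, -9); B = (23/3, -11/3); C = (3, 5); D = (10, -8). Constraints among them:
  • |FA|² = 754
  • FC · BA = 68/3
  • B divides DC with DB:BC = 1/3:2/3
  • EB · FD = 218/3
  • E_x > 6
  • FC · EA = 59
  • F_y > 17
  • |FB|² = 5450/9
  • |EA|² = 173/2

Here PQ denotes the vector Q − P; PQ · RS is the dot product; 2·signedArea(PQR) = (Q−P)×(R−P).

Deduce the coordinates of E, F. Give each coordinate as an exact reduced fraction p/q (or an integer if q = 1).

E = (13/2, -3/2)
F = (-4, 18)

1. F_x = -4  [line 20/3·x + 16/3·y + -208/3 = 0 ∩ |FA|² = 754]
2. F_y = 18  [line 20/3·x + 16/3·y + -208/3 = 0 ∩ |FA|² = 754]
   → F = (-4, 18)
3. E_x = 13/2  [line -14·x + 26·y + 130 = 0 ∩ |EA|² = 173/2]
4. E_y = -3/2  [line -14·x + 26·y + 130 = 0 ∩ |EA|² = 173/2]
   → E = (13/2, -3/2)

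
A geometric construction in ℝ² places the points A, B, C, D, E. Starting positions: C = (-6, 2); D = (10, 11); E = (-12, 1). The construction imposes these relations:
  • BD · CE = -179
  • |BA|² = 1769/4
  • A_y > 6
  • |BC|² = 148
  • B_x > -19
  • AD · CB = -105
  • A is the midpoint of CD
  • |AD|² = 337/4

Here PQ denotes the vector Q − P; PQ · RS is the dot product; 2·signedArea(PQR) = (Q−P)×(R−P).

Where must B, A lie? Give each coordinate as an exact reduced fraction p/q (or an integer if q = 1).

A = (2, 13/2)
B = (-18, 0)

1. B_x = -18  [line 6·x + 1·y + 108 = 0 ∩ |BC|² = 148]
2. B_y = 0  [line 6·x + 1·y + 108 = 0 ∩ |BC|² = 148]
   → B = (-18, 0)
3. A_x = 2  [A is the midpoint of CD]
4. A_y = 13/2  [A is the midpoint of CD]
   → A = (2, 13/2)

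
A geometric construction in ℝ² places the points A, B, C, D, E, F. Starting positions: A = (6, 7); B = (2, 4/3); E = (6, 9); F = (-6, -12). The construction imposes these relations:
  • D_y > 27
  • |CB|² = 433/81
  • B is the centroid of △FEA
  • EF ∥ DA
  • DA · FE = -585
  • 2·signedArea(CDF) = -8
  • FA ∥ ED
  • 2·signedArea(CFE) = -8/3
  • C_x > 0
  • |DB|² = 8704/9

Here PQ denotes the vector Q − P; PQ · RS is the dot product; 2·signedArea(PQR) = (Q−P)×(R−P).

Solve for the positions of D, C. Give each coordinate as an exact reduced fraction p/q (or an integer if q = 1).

1. D_x = 18  [EF ∥ DA ∩ FA ∥ ED]
2. D_y = 28  [EF ∥ DA ∩ FA ∥ ED]
   → D = (18, 28)
3. C_x = 2/3  [2·signedArea(CFE) = -8/3 ∩ 2·signedArea(CDF) = -8]
4. C_y = -5/9  [2·signedArea(CFE) = -8/3 ∩ 2·signedArea(CDF) = -8]
   → C = (2/3, -5/9)

C = (2/3, -5/9)
D = (18, 28)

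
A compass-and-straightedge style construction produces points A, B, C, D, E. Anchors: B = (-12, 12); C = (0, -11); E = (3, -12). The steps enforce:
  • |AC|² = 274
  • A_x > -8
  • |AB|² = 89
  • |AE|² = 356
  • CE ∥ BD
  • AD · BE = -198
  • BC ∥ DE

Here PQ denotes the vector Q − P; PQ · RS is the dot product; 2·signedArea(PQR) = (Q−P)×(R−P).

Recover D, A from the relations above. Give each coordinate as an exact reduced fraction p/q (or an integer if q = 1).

1. D_x = -9  [BC ∥ DE ∩ CE ∥ BD]
2. D_y = 11  [BC ∥ DE ∩ CE ∥ BD]
   → D = (-9, 11)
3. A_x = -7  [line -15·x + 24·y + -201 = 0 ∩ |AB|² = 89]
4. A_y = 4  [line -15·x + 24·y + -201 = 0 ∩ |AB|² = 89]
   → A = (-7, 4)

A = (-7, 4)
D = (-9, 11)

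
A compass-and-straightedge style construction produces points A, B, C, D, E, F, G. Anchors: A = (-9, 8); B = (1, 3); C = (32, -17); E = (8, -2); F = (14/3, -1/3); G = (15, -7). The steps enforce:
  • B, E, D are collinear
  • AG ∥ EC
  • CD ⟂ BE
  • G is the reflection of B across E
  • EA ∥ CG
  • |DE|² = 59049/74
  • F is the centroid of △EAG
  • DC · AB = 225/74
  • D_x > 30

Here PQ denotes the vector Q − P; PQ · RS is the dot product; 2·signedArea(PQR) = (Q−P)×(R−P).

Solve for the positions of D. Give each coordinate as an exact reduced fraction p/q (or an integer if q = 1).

D = (2293/74, -1363/74)

1. D_x = 2293/74  [B, E, D are collinear ∩ CD ⟂ BE]
2. D_y = -1363/74  [B, E, D are collinear ∩ CD ⟂ BE]
   → D = (2293/74, -1363/74)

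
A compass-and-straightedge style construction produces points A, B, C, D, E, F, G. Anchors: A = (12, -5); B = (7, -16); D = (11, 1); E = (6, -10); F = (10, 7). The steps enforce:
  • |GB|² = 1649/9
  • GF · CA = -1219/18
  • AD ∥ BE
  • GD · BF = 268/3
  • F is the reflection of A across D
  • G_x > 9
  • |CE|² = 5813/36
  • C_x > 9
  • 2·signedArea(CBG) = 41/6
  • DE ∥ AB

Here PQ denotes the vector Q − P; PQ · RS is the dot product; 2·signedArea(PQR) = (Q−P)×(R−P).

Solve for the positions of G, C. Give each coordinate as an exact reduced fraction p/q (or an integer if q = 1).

1. G_x = 28/3  [line -3·x + -23·y + -100/3 = 0 ∩ |GB|² = 1649/9]
2. G_y = -8/3  [line -3·x + -23·y + -100/3 = 0 ∩ |GB|² = 1649/9]
   → G = (28/3, -8/3)
3. C_x = 29/3  [GF · CA = -1219/18 ∩ 2·signedArea(CBG) = 41/6]
4. C_y = 13/6  [GF · CA = -1219/18 ∩ 2·signedArea(CBG) = 41/6]
   → C = (29/3, 13/6)

C = (29/3, 13/6)
G = (28/3, -8/3)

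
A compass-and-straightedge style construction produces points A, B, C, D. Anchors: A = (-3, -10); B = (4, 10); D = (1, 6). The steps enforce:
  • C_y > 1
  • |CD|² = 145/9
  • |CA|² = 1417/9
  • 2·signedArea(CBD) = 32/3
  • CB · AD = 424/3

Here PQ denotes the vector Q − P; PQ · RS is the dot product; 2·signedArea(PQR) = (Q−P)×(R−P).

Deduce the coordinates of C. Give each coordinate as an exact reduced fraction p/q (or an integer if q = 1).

1. C_x = 2/3  [2·signedArea(CBD) = 32/3 ∩ CB · AD = 424/3]
2. C_y = 2  [2·signedArea(CBD) = 32/3 ∩ CB · AD = 424/3]
   → C = (2/3, 2)

C = (2/3, 2)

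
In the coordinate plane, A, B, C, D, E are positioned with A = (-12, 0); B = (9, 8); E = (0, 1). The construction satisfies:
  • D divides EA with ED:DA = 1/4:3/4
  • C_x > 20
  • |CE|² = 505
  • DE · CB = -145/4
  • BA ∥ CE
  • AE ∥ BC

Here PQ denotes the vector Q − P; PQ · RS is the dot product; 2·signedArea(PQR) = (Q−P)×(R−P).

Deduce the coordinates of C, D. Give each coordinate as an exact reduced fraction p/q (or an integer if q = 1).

1. C_x = 21  [BA ∥ CE ∩ AE ∥ BC]
2. C_y = 9  [BA ∥ CE ∩ AE ∥ BC]
   → C = (21, 9)
3. D_x = -3  [D divides EA with ED:DA = 1/4:3/4]
4. D_y = 3/4  [D divides EA with ED:DA = 1/4:3/4]
   → D = (-3, 3/4)

C = (21, 9)
D = (-3, 3/4)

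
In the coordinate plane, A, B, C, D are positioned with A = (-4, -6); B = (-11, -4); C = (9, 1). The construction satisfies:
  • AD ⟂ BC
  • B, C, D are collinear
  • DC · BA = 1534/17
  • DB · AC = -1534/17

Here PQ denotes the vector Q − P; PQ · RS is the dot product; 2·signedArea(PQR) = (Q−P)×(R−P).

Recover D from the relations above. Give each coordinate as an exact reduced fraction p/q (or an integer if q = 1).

1. D_x = -83/17  [B, C, D are collinear ∩ AD ⟂ BC]
2. D_y = -42/17  [B, C, D are collinear ∩ AD ⟂ BC]
   → D = (-83/17, -42/17)

D = (-83/17, -42/17)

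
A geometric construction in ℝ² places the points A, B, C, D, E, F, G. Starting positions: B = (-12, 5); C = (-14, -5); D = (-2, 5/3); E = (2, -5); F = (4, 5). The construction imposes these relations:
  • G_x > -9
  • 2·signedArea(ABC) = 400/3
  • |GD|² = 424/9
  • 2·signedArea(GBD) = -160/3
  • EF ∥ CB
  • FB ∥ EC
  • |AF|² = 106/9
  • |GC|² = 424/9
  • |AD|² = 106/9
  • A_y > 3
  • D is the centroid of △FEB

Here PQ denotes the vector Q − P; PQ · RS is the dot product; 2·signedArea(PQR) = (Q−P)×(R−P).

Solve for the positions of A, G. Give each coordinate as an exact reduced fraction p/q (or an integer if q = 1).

1. A_x = 1  [line 10·x + -2·y + -10/3 = 0 ∩ |AD|² = 106/9]
2. A_y = 10/3  [line 10·x + -2·y + -10/3 = 0 ∩ |AD|² = 106/9]
   → A = (1, 10/3)
3. G_x = -8  [line 10/3·x + 10·y + 130/3 = 0 ∩ |GC|² = 424/9]
4. G_y = -5/3  [line 10/3·x + 10·y + 130/3 = 0 ∩ |GC|² = 424/9]
   → G = (-8, -5/3)

A = (1, 10/3)
G = (-8, -5/3)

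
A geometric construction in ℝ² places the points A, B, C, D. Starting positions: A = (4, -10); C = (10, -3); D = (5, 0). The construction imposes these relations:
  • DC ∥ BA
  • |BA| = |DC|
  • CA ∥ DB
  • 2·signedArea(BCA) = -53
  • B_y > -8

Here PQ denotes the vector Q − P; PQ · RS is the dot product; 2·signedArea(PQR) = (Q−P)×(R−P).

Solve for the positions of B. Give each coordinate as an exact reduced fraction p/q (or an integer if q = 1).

B = (-1, -7)

1. B_x = -1  [DC ∥ BA ∩ CA ∥ DB]
2. B_y = -7  [DC ∥ BA ∩ CA ∥ DB]
   → B = (-1, -7)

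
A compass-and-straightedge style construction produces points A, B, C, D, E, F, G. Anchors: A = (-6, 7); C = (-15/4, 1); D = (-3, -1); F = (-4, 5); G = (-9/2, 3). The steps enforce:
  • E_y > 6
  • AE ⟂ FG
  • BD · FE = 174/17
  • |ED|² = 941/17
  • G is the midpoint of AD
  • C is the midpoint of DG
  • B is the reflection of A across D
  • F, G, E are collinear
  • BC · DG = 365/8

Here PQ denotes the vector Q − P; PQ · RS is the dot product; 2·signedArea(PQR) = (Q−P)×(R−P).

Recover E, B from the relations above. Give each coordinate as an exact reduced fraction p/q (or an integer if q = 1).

B = (0, -9)
E = (-62/17, 109/17)

1. E_x = -62/17  [F, G, E are collinear ∩ AE ⟂ FG]
2. E_y = 109/17  [F, G, E are collinear ∩ AE ⟂ FG]
   → E = (-62/17, 109/17)
3. B_x = 0  [B is the reflection of A across D]
4. B_y = -9  [B is the reflection of A across D]
   → B = (0, -9)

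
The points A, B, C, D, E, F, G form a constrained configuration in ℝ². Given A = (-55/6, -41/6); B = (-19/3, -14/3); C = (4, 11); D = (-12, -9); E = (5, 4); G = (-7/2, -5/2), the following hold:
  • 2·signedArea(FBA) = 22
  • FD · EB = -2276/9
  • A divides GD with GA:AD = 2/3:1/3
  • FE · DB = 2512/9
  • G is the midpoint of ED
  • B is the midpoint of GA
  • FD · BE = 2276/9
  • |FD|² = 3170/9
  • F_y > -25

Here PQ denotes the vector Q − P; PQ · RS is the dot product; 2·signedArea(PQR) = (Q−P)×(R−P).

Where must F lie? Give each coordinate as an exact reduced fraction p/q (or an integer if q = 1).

F = (-67/3, -74/3)

1. F_x = -67/3  [FE · DB = 2512/9 ∩ 2·signedArea(FBA) = 22]
2. F_y = -74/3  [FE · DB = 2512/9 ∩ 2·signedArea(FBA) = 22]
   → F = (-67/3, -74/3)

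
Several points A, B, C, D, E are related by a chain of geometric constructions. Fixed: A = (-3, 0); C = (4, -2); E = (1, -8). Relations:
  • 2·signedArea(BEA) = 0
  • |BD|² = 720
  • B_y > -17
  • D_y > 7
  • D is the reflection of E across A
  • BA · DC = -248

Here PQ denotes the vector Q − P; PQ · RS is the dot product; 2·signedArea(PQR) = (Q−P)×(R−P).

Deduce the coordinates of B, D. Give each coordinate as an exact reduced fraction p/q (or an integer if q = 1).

B = (5, -16)
D = (-7, 8)

1. D_x = -7  [D is the reflection of E across A]
2. D_y = 8  [D is the reflection of E across A]
   → D = (-7, 8)
3. B_x = 5  [2·signedArea(BEA) = 0 ∩ BA · DC = -248]
4. B_y = -16  [2·signedArea(BEA) = 0 ∩ BA · DC = -248]
   → B = (5, -16)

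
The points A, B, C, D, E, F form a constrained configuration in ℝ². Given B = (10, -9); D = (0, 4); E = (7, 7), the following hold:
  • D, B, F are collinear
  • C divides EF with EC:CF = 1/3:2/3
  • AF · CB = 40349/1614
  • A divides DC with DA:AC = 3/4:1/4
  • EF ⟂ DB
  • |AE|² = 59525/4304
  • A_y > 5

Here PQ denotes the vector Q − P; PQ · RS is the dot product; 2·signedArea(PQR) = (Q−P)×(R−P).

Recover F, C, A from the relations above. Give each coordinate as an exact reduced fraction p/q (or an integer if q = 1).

A = (1019/269, 5515/1076)
C = (4076/807, 4439/807)
F = (310/269, 673/269)

1. F_x = 310/269  [D, B, F are collinear ∩ EF ⟂ DB]
2. F_y = 673/269  [D, B, F are collinear ∩ EF ⟂ DB]
   → F = (310/269, 673/269)
3. C_x = 4076/807  [C divides EF with EC:CF = 1/3:2/3]
4. C_y = 4439/807  [C divides EF with EC:CF = 1/3:2/3]
   → C = (4076/807, 4439/807)
5. A_x = 1019/269  [A divides DC with DA:AC = 3/4:1/4]
6. A_y = 5515/1076  [A divides DC with DA:AC = 3/4:1/4]
   → A = (1019/269, 5515/1076)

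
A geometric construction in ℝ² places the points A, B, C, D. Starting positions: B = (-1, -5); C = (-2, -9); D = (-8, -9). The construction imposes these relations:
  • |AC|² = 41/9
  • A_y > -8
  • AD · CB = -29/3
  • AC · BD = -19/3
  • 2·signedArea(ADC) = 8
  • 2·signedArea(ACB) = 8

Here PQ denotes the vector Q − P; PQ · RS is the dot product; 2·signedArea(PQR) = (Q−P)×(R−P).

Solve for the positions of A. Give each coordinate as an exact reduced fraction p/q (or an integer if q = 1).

1. A_x = -11/3  [2·signedArea(ADC) = 8 ∩ 2·signedArea(ACB) = 8]
2. A_y = -23/3  [2·signedArea(ADC) = 8 ∩ 2·signedArea(ACB) = 8]
   → A = (-11/3, -23/3)

A = (-11/3, -23/3)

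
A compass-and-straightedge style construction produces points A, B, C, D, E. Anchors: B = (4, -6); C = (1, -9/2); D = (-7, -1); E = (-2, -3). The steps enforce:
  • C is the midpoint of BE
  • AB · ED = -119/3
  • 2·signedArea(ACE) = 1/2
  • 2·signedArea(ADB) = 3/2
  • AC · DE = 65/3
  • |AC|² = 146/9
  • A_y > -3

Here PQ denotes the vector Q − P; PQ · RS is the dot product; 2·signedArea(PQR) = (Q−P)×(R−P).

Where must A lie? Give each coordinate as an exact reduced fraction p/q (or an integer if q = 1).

A = (-8/3, -17/6)

1. A_x = -8/3  [2·signedArea(ADB) = 3/2 ∩ 2·signedArea(ACE) = 1/2]
2. A_y = -17/6  [2·signedArea(ADB) = 3/2 ∩ 2·signedArea(ACE) = 1/2]
   → A = (-8/3, -17/6)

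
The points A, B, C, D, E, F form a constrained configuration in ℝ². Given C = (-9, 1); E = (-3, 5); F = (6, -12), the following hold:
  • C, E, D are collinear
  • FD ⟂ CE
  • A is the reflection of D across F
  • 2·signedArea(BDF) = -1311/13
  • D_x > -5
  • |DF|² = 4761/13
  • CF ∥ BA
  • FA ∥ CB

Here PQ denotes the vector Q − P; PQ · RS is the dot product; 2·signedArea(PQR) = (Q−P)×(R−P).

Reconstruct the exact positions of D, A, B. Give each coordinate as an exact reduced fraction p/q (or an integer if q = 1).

1. D_x = -60/13  [C, E, D are collinear ∩ FD ⟂ CE]
2. D_y = 51/13  [C, E, D are collinear ∩ FD ⟂ CE]
   → D = (-60/13, 51/13)
3. A_x = 216/13  [A is the reflection of D across F]
4. A_y = -363/13  [A is the reflection of D across F]
   → A = (216/13, -363/13)
5. B_x = 21/13  [CF ∥ BA ∩ FA ∥ CB]
6. B_y = -194/13  [CF ∥ BA ∩ FA ∥ CB]
   → B = (21/13, -194/13)

A = (216/13, -363/13)
B = (21/13, -194/13)
D = (-60/13, 51/13)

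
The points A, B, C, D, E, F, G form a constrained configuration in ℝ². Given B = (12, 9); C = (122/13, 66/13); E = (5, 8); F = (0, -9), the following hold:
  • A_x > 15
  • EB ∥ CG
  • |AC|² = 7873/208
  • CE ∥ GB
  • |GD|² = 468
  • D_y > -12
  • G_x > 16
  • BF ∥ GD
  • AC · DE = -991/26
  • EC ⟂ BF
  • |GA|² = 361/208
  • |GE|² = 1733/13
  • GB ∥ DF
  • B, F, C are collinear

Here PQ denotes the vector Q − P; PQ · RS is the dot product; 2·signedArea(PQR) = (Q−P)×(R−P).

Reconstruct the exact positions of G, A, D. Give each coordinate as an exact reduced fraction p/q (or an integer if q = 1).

A = (795/52, 177/26)
D = (57/13, -155/13)
G = (213/13, 79/13)

1. G_x = 213/13  [CE ∥ GB ∩ EB ∥ CG]
2. G_y = 79/13  [CE ∥ GB ∩ EB ∥ CG]
   → G = (213/13, 79/13)
3. D_x = 57/13  [GB ∥ DF ∩ BF ∥ GD]
4. D_y = -155/13  [GB ∥ DF ∩ BF ∥ GD]
   → D = (57/13, -155/13)
5. A_x = 795/52  [line -8/13·x + -259/13·y + 3771/26 = 0 ∩ |AC|² = 7873/208]
6. A_y = 177/26  [line -8/13·x + -259/13·y + 3771/26 = 0 ∩ |AC|² = 7873/208]
   → A = (795/52, 177/26)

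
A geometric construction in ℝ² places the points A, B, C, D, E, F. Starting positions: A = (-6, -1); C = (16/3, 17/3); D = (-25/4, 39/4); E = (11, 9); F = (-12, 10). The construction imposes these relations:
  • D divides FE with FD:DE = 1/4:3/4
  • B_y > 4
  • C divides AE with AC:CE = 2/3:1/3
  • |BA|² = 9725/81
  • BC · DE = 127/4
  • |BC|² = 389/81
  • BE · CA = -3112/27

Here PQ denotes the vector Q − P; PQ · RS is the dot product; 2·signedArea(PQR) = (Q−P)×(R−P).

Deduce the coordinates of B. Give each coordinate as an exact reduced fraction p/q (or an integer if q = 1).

1. B_x = 31/9  [BE · CA = -3112/27 ∩ BC · DE = 127/4]
2. B_y = 41/9  [BE · CA = -3112/27 ∩ BC · DE = 127/4]
   → B = (31/9, 41/9)

B = (31/9, 41/9)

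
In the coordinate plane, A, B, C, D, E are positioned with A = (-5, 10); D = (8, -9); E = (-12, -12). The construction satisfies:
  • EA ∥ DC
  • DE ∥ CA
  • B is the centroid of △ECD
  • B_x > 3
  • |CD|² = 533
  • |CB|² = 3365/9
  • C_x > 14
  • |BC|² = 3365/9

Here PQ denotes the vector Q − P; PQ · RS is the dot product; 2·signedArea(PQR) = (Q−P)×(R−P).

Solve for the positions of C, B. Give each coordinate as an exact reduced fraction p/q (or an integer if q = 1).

1. C_x = 15  [DE ∥ CA ∩ EA ∥ DC]
2. C_y = 13  [DE ∥ CA ∩ EA ∥ DC]
   → C = (15, 13)
3. B_x = 11/3  [B is the centroid of △ECD]
4. B_y = -8/3  [B is the centroid of △ECD]
   → B = (11/3, -8/3)

B = (11/3, -8/3)
C = (15, 13)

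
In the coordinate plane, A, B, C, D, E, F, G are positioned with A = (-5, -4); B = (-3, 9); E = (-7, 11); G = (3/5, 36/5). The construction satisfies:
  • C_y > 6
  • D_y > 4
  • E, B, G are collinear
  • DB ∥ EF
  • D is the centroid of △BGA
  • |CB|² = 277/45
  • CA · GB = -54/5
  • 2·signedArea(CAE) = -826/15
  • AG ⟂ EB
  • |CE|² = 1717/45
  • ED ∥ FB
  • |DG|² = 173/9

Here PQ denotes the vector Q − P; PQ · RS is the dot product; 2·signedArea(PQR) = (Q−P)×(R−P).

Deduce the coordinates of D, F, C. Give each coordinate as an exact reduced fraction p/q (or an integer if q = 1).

1. D_x = -37/15  [D is the centroid of △BGA]
2. D_y = 61/15  [D is the centroid of △BGA]
   → D = (-37/15, 61/15)
3. F_x = -113/15  [ED ∥ FB ∩ DB ∥ EF]
4. F_y = 239/15  [ED ∥ FB ∩ DB ∥ EF]
   → F = (-113/15, 239/15)
5. C_x = -41/15  [CA · GB = -54/5 ∩ 2·signedArea(CAE) = -826/15]
6. C_y = 98/15  [CA · GB = -54/5 ∩ 2·signedArea(CAE) = -826/15]
   → C = (-41/15, 98/15)

C = (-41/15, 98/15)
D = (-37/15, 61/15)
F = (-113/15, 239/15)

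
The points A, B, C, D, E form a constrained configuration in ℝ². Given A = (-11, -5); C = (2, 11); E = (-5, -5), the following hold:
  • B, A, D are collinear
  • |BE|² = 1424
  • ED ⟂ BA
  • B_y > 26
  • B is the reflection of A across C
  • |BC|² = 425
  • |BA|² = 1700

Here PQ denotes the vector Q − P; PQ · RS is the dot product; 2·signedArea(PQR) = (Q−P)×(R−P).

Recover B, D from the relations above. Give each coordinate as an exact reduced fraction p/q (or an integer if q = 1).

B = (15, 27)
D = (-3661/425, -877/425)

1. B_x = 15  [B is the reflection of A across C]
2. B_y = 27  [B is the reflection of A across C]
   → B = (15, 27)
3. D_x = -3661/425  [B, A, D are collinear ∩ ED ⟂ BA]
4. D_y = -877/425  [B, A, D are collinear ∩ ED ⟂ BA]
   → D = (-3661/425, -877/425)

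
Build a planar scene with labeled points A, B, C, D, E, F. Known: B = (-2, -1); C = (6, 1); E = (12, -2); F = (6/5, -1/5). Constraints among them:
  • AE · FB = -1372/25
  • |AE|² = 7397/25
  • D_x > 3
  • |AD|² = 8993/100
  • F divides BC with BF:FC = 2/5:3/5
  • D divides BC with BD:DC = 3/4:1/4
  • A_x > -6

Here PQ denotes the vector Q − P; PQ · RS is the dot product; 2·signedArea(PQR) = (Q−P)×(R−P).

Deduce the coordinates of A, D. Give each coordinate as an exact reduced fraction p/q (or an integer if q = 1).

1. D_x = 4  [D divides BC with BD:DC = 3/4:1/4]
2. D_y = 1/2  [D divides BC with BD:DC = 3/4:1/4]
   → D = (4, 1/2)
3. A_x = -26/5  [line 16/5·x + 4/5·y + 452/25 = 0 ∩ |AD|² = 8993/100]
4. A_y = -9/5  [line 16/5·x + 4/5·y + 452/25 = 0 ∩ |AD|² = 8993/100]
   → A = (-26/5, -9/5)

A = (-26/5, -9/5)
D = (4, 1/2)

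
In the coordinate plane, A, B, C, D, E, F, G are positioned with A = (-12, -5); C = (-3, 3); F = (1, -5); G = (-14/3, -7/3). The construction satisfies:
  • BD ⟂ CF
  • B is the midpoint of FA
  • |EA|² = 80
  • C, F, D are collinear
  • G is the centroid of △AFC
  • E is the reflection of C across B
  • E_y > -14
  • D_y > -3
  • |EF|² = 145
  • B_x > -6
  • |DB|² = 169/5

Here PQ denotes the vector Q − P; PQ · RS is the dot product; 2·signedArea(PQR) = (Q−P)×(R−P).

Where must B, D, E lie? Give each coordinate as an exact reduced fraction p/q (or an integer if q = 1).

1. B_x = -11/2  [B is the midpoint of FA]
2. B_y = -5  [B is the midpoint of FA]
   → B = (-11/2, -5)
3. D_x = -3/10  [C, F, D are collinear ∩ BD ⟂ CF]
4. D_y = -12/5  [C, F, D are collinear ∩ BD ⟂ CF]
   → D = (-3/10, -12/5)
5. E_x = -8  [E is the reflection of C across B]
6. E_y = -13  [E is the reflection of C across B]
   → E = (-8, -13)

B = (-11/2, -5)
D = (-3/10, -12/5)
E = (-8, -13)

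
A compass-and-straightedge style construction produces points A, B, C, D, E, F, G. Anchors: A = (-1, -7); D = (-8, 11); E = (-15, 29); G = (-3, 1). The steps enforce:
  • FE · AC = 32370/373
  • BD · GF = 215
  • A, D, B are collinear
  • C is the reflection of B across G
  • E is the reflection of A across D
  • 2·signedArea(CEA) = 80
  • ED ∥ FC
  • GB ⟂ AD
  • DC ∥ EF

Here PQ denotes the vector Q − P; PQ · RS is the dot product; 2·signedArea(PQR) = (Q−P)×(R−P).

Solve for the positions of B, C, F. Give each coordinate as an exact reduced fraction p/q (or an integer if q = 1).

1. B_x = -1479/373  [A, D, B are collinear ∩ GB ⟂ AD]
2. B_y = 233/373  [A, D, B are collinear ∩ GB ⟂ AD]
   → B = (-1479/373, 233/373)
3. C_x = -759/373  [C is the reflection of B across G]
4. C_y = 513/373  [C is the reflection of B across G]
   → C = (-759/373, 513/373)
5. F_x = -3370/373  [ED ∥ FC ∩ DC ∥ EF]
6. F_y = 7227/373  [ED ∥ FC ∩ DC ∥ EF]
   → F = (-3370/373, 7227/373)

B = (-1479/373, 233/373)
C = (-759/373, 513/373)
F = (-3370/373, 7227/373)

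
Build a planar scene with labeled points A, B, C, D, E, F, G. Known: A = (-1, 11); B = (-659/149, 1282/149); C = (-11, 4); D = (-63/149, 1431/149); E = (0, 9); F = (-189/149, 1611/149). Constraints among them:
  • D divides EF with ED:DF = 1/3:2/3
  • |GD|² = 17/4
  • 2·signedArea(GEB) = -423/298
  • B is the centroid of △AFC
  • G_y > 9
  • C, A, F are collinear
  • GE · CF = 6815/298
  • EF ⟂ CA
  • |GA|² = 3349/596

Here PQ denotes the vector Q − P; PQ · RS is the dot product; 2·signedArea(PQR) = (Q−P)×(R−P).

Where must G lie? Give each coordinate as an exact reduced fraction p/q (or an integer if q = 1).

G = (-361/149, 2713/298)

1. G_x = -361/149  [GE · CF = 6815/298 ∩ 2·signedArea(GEB) = -423/298]
2. G_y = 2713/298  [GE · CF = 6815/298 ∩ 2·signedArea(GEB) = -423/298]
   → G = (-361/149, 2713/298)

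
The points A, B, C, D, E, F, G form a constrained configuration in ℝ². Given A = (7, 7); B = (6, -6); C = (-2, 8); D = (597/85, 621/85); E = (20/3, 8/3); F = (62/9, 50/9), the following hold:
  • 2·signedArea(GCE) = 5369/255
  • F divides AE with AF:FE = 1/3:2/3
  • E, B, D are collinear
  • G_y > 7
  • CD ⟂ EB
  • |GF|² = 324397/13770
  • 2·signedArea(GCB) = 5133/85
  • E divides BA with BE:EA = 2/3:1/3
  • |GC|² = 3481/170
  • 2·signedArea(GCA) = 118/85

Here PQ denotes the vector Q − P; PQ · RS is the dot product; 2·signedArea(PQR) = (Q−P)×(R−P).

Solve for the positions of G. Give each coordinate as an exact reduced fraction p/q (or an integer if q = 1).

G = (427/170, 1301/170)

1. G_x = 427/170  [2·signedArea(GCA) = 118/85 ∩ 2·signedArea(GCE) = 5369/255]
2. G_y = 1301/170  [2·signedArea(GCA) = 118/85 ∩ 2·signedArea(GCE) = 5369/255]
   → G = (427/170, 1301/170)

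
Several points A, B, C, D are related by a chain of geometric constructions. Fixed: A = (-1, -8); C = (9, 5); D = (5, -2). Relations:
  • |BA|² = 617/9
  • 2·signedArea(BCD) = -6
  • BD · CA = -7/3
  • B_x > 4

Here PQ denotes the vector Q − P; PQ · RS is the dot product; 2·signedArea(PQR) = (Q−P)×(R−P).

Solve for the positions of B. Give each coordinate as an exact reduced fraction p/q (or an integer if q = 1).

1. B_x = 13/3  [BD · CA = -7/3 ∩ 2·signedArea(BCD) = -6]
2. B_y = -5/3  [BD · CA = -7/3 ∩ 2·signedArea(BCD) = -6]
   → B = (13/3, -5/3)

B = (13/3, -5/3)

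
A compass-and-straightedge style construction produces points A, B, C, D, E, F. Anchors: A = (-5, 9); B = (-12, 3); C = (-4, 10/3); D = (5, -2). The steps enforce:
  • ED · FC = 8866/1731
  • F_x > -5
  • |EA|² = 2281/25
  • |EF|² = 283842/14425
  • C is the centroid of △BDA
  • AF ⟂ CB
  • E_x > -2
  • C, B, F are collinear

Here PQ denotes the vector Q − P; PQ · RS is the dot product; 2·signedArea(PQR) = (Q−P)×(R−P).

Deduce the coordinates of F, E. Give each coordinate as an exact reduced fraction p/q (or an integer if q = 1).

1. F_x = -2748/577  [C, B, F are collinear ∩ AF ⟂ CB]
2. F_y = 1905/577  [C, B, F are collinear ∩ AF ⟂ CB]
   → F = (-2748/577, 1905/577)
3. E_x = -9/5  [line -440/577·x + -55/1731·y + -792/577 = 0 ∩ |EF|² = 283842/14425]
4. E_y = 0  [line -440/577·x + -55/1731·y + -792/577 = 0 ∩ |EF|² = 283842/14425]
   → E = (-9/5, 0)

E = (-9/5, 0)
F = (-2748/577, 1905/577)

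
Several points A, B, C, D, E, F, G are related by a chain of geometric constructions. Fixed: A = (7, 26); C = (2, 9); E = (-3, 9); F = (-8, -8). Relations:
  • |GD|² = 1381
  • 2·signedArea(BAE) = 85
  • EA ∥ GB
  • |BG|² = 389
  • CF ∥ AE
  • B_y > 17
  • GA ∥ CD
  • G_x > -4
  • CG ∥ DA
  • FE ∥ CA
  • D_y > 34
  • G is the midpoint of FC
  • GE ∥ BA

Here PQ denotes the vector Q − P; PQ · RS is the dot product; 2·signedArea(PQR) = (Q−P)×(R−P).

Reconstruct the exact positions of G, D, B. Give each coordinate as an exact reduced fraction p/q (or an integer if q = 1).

1. G_x = -3  [G is the midpoint of FC]
2. G_y = 1/2  [G is the midpoint of FC]
   → G = (-3, 1/2)
3. D_x = 12  [CG ∥ DA ∩ GA ∥ CD]
4. D_y = 69/2  [CG ∥ DA ∩ GA ∥ CD]
   → D = (12, 69/2)
5. B_x = 7  [GE ∥ BA ∩ EA ∥ GB]
6. B_y = 35/2  [GE ∥ BA ∩ EA ∥ GB]
   → B = (7, 35/2)

B = (7, 35/2)
D = (12, 69/2)
G = (-3, 1/2)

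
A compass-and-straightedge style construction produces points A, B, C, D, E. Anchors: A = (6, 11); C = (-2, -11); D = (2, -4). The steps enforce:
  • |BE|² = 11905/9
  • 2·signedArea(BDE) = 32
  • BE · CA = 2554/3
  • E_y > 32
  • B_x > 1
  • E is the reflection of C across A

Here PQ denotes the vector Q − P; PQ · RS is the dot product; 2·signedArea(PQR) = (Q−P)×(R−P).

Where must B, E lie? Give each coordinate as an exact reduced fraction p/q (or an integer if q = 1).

B = (2, -4/3)
E = (14, 33)

1. E_x = 14  [E is the reflection of C across A]
2. E_y = 33  [E is the reflection of C across A]
   → E = (14, 33)
3. B_x = 2  [2·signedArea(BDE) = 32 ∩ BE · CA = 2554/3]
4. B_y = -4/3  [2·signedArea(BDE) = 32 ∩ BE · CA = 2554/3]
   → B = (2, -4/3)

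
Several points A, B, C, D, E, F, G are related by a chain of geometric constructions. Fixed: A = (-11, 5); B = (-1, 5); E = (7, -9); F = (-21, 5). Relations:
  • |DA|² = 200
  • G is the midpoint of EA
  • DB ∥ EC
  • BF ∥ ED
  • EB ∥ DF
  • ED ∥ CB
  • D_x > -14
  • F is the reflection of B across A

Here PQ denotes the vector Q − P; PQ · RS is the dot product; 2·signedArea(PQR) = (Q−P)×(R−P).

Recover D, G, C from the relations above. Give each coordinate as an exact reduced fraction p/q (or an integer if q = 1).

C = (19, 5)
D = (-13, -9)
G = (-2, -2)

1. D_x = -13  [EB ∥ DF ∩ BF ∥ ED]
2. D_y = -9  [EB ∥ DF ∩ BF ∥ ED]
   → D = (-13, -9)
3. G_x = -2  [G is the midpoint of EA]
4. G_y = -2  [G is the midpoint of EA]
   → G = (-2, -2)
5. C_x = 19  [ED ∥ CB ∩ DB ∥ EC]
6. C_y = 5  [ED ∥ CB ∩ DB ∥ EC]
   → C = (19, 5)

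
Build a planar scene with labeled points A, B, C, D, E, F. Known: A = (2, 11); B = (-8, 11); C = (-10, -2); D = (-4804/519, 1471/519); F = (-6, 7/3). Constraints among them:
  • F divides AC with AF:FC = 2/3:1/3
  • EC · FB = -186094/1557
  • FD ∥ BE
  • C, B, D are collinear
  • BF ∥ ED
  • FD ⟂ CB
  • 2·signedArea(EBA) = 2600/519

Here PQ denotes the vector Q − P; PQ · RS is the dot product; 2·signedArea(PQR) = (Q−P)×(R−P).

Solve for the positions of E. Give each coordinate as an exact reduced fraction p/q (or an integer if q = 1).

E = (-5842/519, 5969/519)

1. E_x = -5842/519  [BF ∥ ED ∩ FD ∥ BE]
2. E_y = 5969/519  [BF ∥ ED ∩ FD ∥ BE]
   → E = (-5842/519, 5969/519)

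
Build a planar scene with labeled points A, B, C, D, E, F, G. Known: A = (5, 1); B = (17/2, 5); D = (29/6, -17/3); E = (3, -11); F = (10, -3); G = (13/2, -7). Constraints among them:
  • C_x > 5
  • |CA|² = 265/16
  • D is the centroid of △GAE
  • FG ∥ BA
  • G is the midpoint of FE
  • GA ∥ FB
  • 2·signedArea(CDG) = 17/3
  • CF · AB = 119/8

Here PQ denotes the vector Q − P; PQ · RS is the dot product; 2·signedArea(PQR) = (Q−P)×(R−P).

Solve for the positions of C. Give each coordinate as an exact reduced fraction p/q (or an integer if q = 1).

1. C_x = 23/4  [2·signedArea(CDG) = 17/3 ∩ CF · AB = 119/8]
2. C_y = -3  [2·signedArea(CDG) = 17/3 ∩ CF · AB = 119/8]
   → C = (23/4, -3)

C = (23/4, -3)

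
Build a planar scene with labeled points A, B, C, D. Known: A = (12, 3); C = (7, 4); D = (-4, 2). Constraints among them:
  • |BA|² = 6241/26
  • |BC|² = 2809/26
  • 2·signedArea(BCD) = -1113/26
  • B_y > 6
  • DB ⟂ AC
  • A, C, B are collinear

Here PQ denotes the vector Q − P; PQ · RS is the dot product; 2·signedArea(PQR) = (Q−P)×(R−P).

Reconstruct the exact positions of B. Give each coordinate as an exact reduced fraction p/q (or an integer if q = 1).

B = (-83/26, 157/26)

1. B_x = -83/26  [A, C, B are collinear ∩ DB ⟂ AC]
2. B_y = 157/26  [A, C, B are collinear ∩ DB ⟂ AC]
   → B = (-83/26, 157/26)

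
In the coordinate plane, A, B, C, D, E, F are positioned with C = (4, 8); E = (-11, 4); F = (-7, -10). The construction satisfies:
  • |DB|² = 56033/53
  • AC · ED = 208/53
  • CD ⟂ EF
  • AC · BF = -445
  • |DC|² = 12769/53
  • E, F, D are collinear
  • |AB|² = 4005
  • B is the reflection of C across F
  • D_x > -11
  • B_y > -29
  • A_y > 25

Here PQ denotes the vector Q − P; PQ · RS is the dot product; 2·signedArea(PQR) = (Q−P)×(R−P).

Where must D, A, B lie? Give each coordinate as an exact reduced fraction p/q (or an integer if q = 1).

1. D_x = -579/53  [E, F, D are collinear ∩ CD ⟂ EF]
2. D_y = 198/53  [E, F, D are collinear ∩ CD ⟂ EF]
   → D = (-579/53, 198/53)
3. B_x = -18  [B is the reflection of C across F]
4. B_y = -28  [B is the reflection of C across F]
   → B = (-18, -28)
5. A_x = 15  [AC · BF = -445 ∩ AC · ED = 208/53]
6. A_y = 26  [AC · BF = -445 ∩ AC · ED = 208/53]
   → A = (15, 26)

A = (15, 26)
B = (-18, -28)
D = (-579/53, 198/53)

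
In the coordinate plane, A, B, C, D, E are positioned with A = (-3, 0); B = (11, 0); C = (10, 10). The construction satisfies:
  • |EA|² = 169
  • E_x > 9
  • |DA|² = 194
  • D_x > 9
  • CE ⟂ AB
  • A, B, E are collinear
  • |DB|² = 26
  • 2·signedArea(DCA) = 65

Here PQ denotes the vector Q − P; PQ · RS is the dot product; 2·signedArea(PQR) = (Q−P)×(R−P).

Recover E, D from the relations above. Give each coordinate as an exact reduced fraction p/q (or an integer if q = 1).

1. E_x = 10  [A, B, E are collinear ∩ CE ⟂ AB]
2. E_y = 0  [A, B, E are collinear ∩ CE ⟂ AB]
   → E = (10, 0)
3. D_x = 10  [line 10·x + -13·y + -35 = 0 ∩ |DA|² = 194]
4. D_y = 5  [line 10·x + -13·y + -35 = 0 ∩ |DA|² = 194]
   → D = (10, 5)

D = (10, 5)
E = (10, 0)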